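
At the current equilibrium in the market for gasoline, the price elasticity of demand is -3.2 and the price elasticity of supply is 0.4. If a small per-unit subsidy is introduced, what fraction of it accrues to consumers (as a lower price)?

For a small subsidy around the equilibrium, the benefit split depends on the relative slopes, which at a point are proportional to the elasticities.
Buyer share = εs/(εs + |εd|) = 0.4/(0.4 + 3.2) = 1/9; seller share = |εd|/(εs + |εd|) = 8/9.

Consumer share = 1/9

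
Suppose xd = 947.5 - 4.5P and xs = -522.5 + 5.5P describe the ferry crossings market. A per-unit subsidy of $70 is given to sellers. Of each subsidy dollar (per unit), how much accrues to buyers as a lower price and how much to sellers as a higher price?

Pre-subsidy: 947.5 - 4.5P = -522.5 + 5.5P gives P* = 147, x* = 286.
With the subsidy, sellers receive Ps = Pb + 70 for each unit, where Pb is the price buyers pay.
Supply in terms of Pb becomes xs = -522.5 + 5.5(Pb + 70) = -137.5 + 5.5Pb. Setting this equal to demand: 947.5 - 4.5Pb = -137.5 + 5.5Pb, so Pb = 108.5.
Sellers receive Ps = 108.5 + 70 = 178.5; x' = 947.5 − 4.5·108.5 = 459.25.
Buyers' price falls by P* − Pb = 147 − 108.5 = 38.5; sellers' price rises by Ps − P* = 178.5 − 147 = 31.5.

Buyers gain $38.5 per unit; sellers gain $31.5 per unit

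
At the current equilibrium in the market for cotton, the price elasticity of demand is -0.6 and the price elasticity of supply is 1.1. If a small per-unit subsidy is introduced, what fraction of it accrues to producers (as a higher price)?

Producer share = 6/17

For a small subsidy around the equilibrium, the benefit split depends on the relative slopes, which at a point are proportional to the elasticities.
Buyer share = εs/(εs + |εd|) = 1.1/(1.1 + 0.6) = 11/17; seller share = |εd|/(εs + |εd|) = 6/17.
So producers capture 6/17 of the subsidy.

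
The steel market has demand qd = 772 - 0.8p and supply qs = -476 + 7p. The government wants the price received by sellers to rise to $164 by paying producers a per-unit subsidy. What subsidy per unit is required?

Required subsidy s = $39 per unit

At a seller price of 164, quantity supplied is -476 + 7·164 = 672.
Buyers absorb 672 only when they pay pb with 772 − 0.8·pb = 672, i.e. pb = 125.
s = ps − pb = 164 − 125 = 39.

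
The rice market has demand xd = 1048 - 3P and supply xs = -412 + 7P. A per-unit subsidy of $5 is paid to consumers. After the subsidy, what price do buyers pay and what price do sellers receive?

Pre-subsidy: 1048 - 3P = -412 + 7P gives P* = 146, x* = 610.
With the rebate, buyers effectively pay Pb = Ps − 5, where Ps is the price sellers receive.
Demand in terms of Ps becomes xd = 1048 − 3(Ps − 5) = 1063 - 3Ps. Setting this equal to supply: 1063 - 3Ps = -412 + 7Ps, so Ps = 147.5.
Buyers pay Pb = 147.5 − 5 = 142.5; x' = -412 + 7·147.5 = 620.5.

Buyers pay $142.5; sellers receive $147.5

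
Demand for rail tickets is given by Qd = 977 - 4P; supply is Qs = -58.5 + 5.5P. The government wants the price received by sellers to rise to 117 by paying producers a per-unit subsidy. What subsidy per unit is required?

At a seller price of 117, quantity supplied is -58.5 + 5.5·117 = 585.
Buyers absorb 585 only when they pay Pb with 977 − 4·Pb = 585, i.e. Pb = 98.
s = Ps − Pb = 117 − 98 = 19.

Required subsidy s = 19 per unit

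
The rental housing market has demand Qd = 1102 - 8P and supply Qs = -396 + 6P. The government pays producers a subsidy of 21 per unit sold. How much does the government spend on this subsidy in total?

Pre-subsidy: 1102 - 8P = -396 + 6P gives P* = 107, Q* = 246.
With the subsidy, sellers receive Ps = Pb + 21 for each unit, where Pb is the price buyers pay.
Supply in terms of Pb becomes Qs = -396 + 6(Pb + 21) = -270 + 6Pb. Setting this equal to demand: 1102 - 8Pb = -270 + 6Pb, so Pb = 98.
Sellers receive Ps = 98 + 21 = 119; Q' = 1102 − 8·98 = 318.
Government outlay = subsidy × quantity = 21 × 318 = 6678.

Government cost = 6678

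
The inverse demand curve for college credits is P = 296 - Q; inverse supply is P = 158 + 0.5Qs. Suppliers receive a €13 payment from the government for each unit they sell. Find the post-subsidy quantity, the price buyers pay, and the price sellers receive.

Q' = 302/3; buyers pay 586/3; sellers receive 625/3

Pre-subsidy: 296 - Q = 158 + 0.5Q gives Q* = 92 and P* = 204.
With the subsidy, sellers receive Ps = Pb + 13 for each unit, where Pb is the price buyers pay.
On the curves, Pb = 296 - Q and Ps = 158 + 0.5Q; the wedge Ps − Pb = 13 gives 158 + 0.5Q − (296 - Q) = 13, so Q' = 302/3.
Then Pb = 296 − 1·(302/3) = 586/3 and Ps = 158 + 0.5·(302/3) = 625/3.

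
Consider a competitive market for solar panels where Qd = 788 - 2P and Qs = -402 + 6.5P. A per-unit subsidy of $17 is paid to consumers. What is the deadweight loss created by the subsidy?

Pre-subsidy: 788 - 2P = -402 + 6.5P gives P* = 140, Q* = 508.
With the rebate, buyers effectively pay Pb = Ps − 17, where Ps is the price sellers receive.
Demand in terms of Ps becomes Qd = 788 − 2(Ps − 17) = 822 - 2Ps. Setting this equal to supply: 822 - 2Ps = -402 + 6.5Ps, so Ps = 144.
Buyers pay Pb = 144 − 17 = 127; Q' = -402 + 6.5·144 = 534.
The subsidy expands output by 534 − 508 = 26 past the efficient level; on those units the gap between marginal cost and willingness to pay runs from 0 up to 17.
DWL = ½ × 17 × 26 = 221.

Deadweight loss = $221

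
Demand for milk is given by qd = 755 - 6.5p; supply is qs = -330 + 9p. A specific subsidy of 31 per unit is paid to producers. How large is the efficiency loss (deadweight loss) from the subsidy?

Pre-subsidy: 755 - 6.5p = -330 + 9p gives p* = 70, q* = 300.
With the subsidy, sellers receive ps = pb + 31 for each unit, where pb is the price buyers pay.
Supply in terms of pb becomes qs = -330 + 9(pb + 31) = -51 + 9pb. Setting this equal to demand: 755 - 6.5pb = -51 + 9pb, so pb = 52.
Sellers receive ps = 52 + 31 = 83; q' = 755 − 6.5·52 = 417.
The subsidy expands output by 417 − 300 = 117 past the efficient level; on those units the gap between marginal cost and willingness to pay runs from 0 up to 31.
DWL = ½ × 31 × 117 = 1813.5.

Deadweight loss = 1813.5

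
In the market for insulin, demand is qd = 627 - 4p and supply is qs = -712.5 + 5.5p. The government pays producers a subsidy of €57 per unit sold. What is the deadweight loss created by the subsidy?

Deadweight loss = €3762

Pre-subsidy: 627 - 4p = -712.5 + 5.5p gives p* = 141, q* = 63.
With the subsidy, sellers receive ps = pb + 57 for each unit, where pb is the price buyers pay.
Supply in terms of pb becomes qs = -712.5 + 5.5(pb + 57) = -399 + 5.5pb. Setting this equal to demand: 627 - 4pb = -399 + 5.5pb, so pb = 108.
Sellers receive ps = 108 + 57 = 165; q' = 627 − 4·108 = 195.
The subsidy expands output by 195 − 63 = 132 past the efficient level; on those units the gap between marginal cost and willingness to pay runs from 0 up to 57.
DWL = ½ × 57 × 132 = 3762.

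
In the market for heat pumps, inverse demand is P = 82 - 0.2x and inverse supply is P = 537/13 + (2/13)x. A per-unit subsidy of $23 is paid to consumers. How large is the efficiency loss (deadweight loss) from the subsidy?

Deadweight loss = $747.5

Pre-subsidy: 82 - 0.2x = 537/13 + (2/13)x gives x* = 115 and P* = 59.
With the rebate, buyers effectively pay Pb = Ps − 23, where Ps is the price sellers receive.
On the curves, Pb = 82 - 0.2x and Ps = 537/13 + (2/13)x; the wedge Ps − Pb = 23 gives 537/13 + (2/13)x − (82 - 0.2x) = 23, so x' = 180.
Then Pb = 82 − 0.2·180 = 46 and Ps = 537/13 + (2/13)·180 = 69.
The subsidy expands output by 180 − 115 = 65 past the efficient level; on those units the gap between marginal cost and willingness to pay runs from 0 up to 23.
DWL = ½ × 23 × 65 = 747.5.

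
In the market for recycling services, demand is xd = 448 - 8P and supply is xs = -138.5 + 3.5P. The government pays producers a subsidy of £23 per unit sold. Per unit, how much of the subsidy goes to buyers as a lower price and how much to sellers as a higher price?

Pre-subsidy: 448 - 8P = -138.5 + 3.5P gives P* = 51, x* = 40.
With the subsidy, sellers receive Ps = Pb + 23 for each unit, where Pb is the price buyers pay.
Supply in terms of Pb becomes xs = -138.5 + 3.5(Pb + 23) = -58 + 3.5Pb. Setting this equal to demand: 448 - 8Pb = -58 + 3.5Pb, so Pb = 44.
Sellers receive Ps = 44 + 23 = 67; x' = 448 − 8·44 = 96.
Buyers' price falls by P* − Pb = 51 − 44 = 7; sellers' price rises by Ps − P* = 67 − 51 = 16.

Buyers gain £7 per unit; sellers gain £16 per unit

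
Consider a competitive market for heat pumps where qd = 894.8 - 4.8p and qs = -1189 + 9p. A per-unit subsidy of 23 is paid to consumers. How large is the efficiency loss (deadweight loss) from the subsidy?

Pre-subsidy: 894.8 - 4.8p = -1189 + 9p gives p* = 151, q* = 170.
With the rebate, buyers effectively pay pb = ps − 23, where ps is the price sellers receive.
Demand in terms of ps becomes qd = 894.8 − 4.8(ps − 23) = 1005.2 - 4.8ps. Setting this equal to supply: 1005.2 - 4.8ps = -1189 + 9ps, so ps = 159.
Buyers pay pb = 159 − 23 = 136; q' = -1189 + 9·159 = 242.
The subsidy expands output by 242 − 170 = 72 past the efficient level; on those units the gap between marginal cost and willingness to pay runs from 0 up to 23.
DWL = ½ × 23 × 72 = 828.

Deadweight loss = 828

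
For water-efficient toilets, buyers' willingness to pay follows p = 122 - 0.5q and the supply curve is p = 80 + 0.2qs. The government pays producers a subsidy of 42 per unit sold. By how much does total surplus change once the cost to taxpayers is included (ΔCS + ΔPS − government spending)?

Pre-subsidy: 122 - 0.5q = 80 + 0.2q gives q* = 60 and p* = 92.
With the subsidy, sellers receive ps = pb + 42 for each unit, where pb is the price buyers pay.
On the curves, pb = 122 - 0.5q and ps = 80 + 0.2q; the wedge ps − pb = 42 gives 80 + 0.2q − (122 - 0.5q) = 42, so q' = 120.
Then pb = 122 − 0.5·120 = 62 and ps = 80 + 0.2·120 = 104.
ΔCS = ½(60 + 120)(92 − 62) = 2700; ΔPS = ½(60 + 120)(104 − 92) = 1080.
Government spending = 42 × 120 = 5040.
Net change = 2700 + 1080 − 5040 = -1260. The loss equals the DWL triangle ½·42·60.

Net change in total surplus = -1260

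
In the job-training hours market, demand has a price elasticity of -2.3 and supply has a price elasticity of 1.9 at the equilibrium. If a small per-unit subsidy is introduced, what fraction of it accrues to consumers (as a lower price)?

For a small subsidy around the equilibrium, the benefit split depends on the relative slopes, which at a point are proportional to the elasticities.
Buyer share = εs/(εs + |εd|) = 1.9/(1.9 + 2.3) = 19/42; seller share = |εd|/(εs + |εd|) = 23/42.

Consumer share = 19/42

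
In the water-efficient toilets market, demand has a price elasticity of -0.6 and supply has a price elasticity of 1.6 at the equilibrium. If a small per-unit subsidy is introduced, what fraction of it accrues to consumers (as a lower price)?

For a small subsidy around the equilibrium, the benefit split depends on the relative slopes, which at a point are proportional to the elasticities.
Buyer share = εs/(εs + |εd|) = 1.6/(1.6 + 0.6) = 8/11; seller share = |εd|/(εs + |εd|) = 3/11.

Consumer share = 8/11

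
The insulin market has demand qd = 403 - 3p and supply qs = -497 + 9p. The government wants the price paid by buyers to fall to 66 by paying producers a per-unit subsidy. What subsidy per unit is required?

At a buyer price of 66, quantity demanded is 403 − 3·66 = 205.
Sellers supply 205 only when they receive ps with -497 + 9·ps = 205, i.e. ps = 78.
s = ps − pb = 78 − 66 = 12.

Required subsidy s = 12 per unit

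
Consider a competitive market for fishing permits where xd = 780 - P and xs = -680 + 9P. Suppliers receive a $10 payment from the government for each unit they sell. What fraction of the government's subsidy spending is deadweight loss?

DWL / government spending = 9/1286

Pre-subsidy: 780 - P = -680 + 9P gives P* = 146, x* = 634.
With the subsidy, sellers receive Ps = Pb + 10 for each unit, where Pb is the price buyers pay.
Supply in terms of Pb becomes xs = -680 + 9(Pb + 10) = -590 + 9Pb. Setting this equal to demand: 780 - Pb = -590 + 9Pb, so Pb = 137.
Sellers receive Ps = 137 + 10 = 147; x' = 780 − 1·137 = 643.
ΔCS = ½(634 + 643)(146 − 137) = 5746.5; ΔPS = ½(634 + 643)(147 − 146) = 638.5.
Government spending = 10 × 643 = 6430.
DWL = ½ × 10 × (643 − 634) = 45; fraction = 45 / 6430 = 9/1286.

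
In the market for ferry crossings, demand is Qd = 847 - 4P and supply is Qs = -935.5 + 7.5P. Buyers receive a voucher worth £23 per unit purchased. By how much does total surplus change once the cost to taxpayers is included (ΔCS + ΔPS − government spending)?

Net change in total surplus = -£690

Pre-subsidy: 847 - 4P = -935.5 + 7.5P gives P* = 155, Q* = 227.
With the rebate, buyers effectively pay Pb = Ps − 23, where Ps is the price sellers receive.
Demand in terms of Ps becomes Qd = 847 − 4(Ps − 23) = 939 - 4Ps. Setting this equal to supply: 939 - 4Ps = -935.5 + 7.5Ps, so Ps = 163.
Buyers pay Pb = 163 − 23 = 140; Q' = -935.5 + 7.5·163 = 287.
ΔCS = ½(227 + 287)(155 − 140) = 3855; ΔPS = ½(227 + 287)(163 − 155) = 2056.
Government spending = 23 × 287 = 6601.
Net change = 3855 + 2056 − 6601 = -690. The loss equals the DWL triangle ½·23·60.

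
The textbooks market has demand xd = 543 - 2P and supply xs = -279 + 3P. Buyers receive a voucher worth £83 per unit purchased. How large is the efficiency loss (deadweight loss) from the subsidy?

Deadweight loss = £4133.4

Pre-subsidy: 543 - 2P = -279 + 3P gives P* = 164.4, x* = 214.2.
With the rebate, buyers effectively pay Pb = Ps − 83, where Ps is the price sellers receive.
Demand in terms of Ps becomes xd = 543 − 2(Ps − 83) = 709 - 2Ps. Setting this equal to supply: 709 - 2Ps = -279 + 3Ps, so Ps = 197.6.
Buyers pay Pb = 197.6 − 83 = 114.6; x' = -279 + 3·197.6 = 313.8.
The subsidy expands output by 313.8 − 214.2 = 99.6 past the efficient level; on those units the gap between marginal cost and willingness to pay runs from 0 up to 83.
DWL = ½ × 83 × 99.6 = 4133.4.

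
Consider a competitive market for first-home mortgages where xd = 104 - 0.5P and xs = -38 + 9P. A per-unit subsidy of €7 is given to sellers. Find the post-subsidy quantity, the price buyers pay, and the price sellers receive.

Pre-subsidy: 104 - 0.5P = -38 + 9P gives P* = 284/19, x* = 1834/19.
With the subsidy, sellers receive Ps = Pb + 7 for each unit, where Pb is the price buyers pay.
Supply in terms of Pb becomes xs = -38 + 9(Pb + 7) = 25 + 9Pb. Setting this equal to demand: 104 - 0.5Pb = 25 + 9Pb, so Pb = 158/19.
Sellers receive Ps = 158/19 + 7 = 291/19; x' = 104 − 0.5·(158/19) = 1897/19.

x' = 1897/19; buyers pay 158/19; sellers receive 291/19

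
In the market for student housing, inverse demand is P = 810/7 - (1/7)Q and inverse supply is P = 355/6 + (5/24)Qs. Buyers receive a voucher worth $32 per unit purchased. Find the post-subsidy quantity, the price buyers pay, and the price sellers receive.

Q' = 14876/59; buyers pay 4702/59; sellers receive 6590/59

Pre-subsidy: 810/7 - (1/7)Q = 355/6 + (5/24)Q gives Q* = 9500/59 and P* = 5470/59.
With the rebate, buyers effectively pay Pb = Ps − 32, where Ps is the price sellers receive.
On the curves, Pb = 810/7 - (1/7)Q and Ps = 355/6 + (5/24)Q; the wedge Ps − Pb = 32 gives 355/6 + (5/24)Q − (810/7 - (1/7)Q) = 32, so Q' = 14876/59.
Then Pb = 810/7 − (1/7)·(14876/59) = 4702/59 and Ps = 355/6 + (5/24)·(14876/59) = 6590/59.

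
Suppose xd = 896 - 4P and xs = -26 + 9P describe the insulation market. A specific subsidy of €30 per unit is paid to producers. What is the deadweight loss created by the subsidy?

Pre-subsidy: 896 - 4P = -26 + 9P gives P* = 922/13, x* = 7960/13.
With the subsidy, sellers receive Ps = Pb + 30 for each unit, where Pb is the price buyers pay.
Supply in terms of Pb becomes xs = -26 + 9(Pb + 30) = 244 + 9Pb. Setting this equal to demand: 896 - 4Pb = 244 + 9Pb, so Pb = 652/13.
Sellers receive Ps = 652/13 + 30 = 1042/13; x' = 896 − 4·(652/13) = 9040/13.
The subsidy expands output by 9040/13 − 7960/13 = 1080/13 past the efficient level; on those units the gap between marginal cost and willingness to pay runs from 0 up to 30.
DWL = ½ × 30 × 1080/13 = 16200/13.

Deadweight loss = 16200/13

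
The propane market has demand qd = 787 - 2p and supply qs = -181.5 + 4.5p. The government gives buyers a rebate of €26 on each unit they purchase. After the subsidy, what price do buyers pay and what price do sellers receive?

Pre-subsidy: 787 - 2p = -181.5 + 4.5p gives p* = 149, q* = 489.
With the rebate, buyers effectively pay pb = ps − 26, where ps is the price sellers receive.
Demand in terms of ps becomes qd = 787 − 2(ps − 26) = 839 - 2ps. Setting this equal to supply: 839 - 2ps = -181.5 + 4.5ps, so ps = 157.
Buyers pay pb = 157 − 26 = 131; q' = -181.5 + 4.5·157 = 525.

Buyers pay €131; sellers receive €157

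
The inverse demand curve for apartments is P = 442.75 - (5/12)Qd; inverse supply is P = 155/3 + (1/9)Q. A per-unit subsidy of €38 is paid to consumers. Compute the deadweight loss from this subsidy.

Pre-subsidy: 442.75 - (5/12)Q = 155/3 + (1/9)Q gives Q* = 741 and P* = 134.
With the rebate, buyers effectively pay Pb = Ps − 38, where Ps is the price sellers receive.
On the curves, Pb = 442.75 - (5/12)Q and Ps = 155/3 + (1/9)Q; the wedge Ps − Pb = 38 gives 155/3 + (1/9)Q − (442.75 - (5/12)Q) = 38, so Q' = 813.
Then Pb = 442.75 − (5/12)·813 = 104 and Ps = 155/3 + (1/9)·813 = 142.
The subsidy expands output by 813 − 741 = 72 past the efficient level; on those units the gap between marginal cost and willingness to pay runs from 0 up to 38.
DWL = ½ × 38 × 72 = 1368.

Deadweight loss = €1368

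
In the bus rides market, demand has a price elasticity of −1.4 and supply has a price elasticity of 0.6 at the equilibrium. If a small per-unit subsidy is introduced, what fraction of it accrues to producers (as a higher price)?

For a small subsidy around the equilibrium, the benefit split depends on the relative slopes, which at a point are proportional to the elasticities.
Buyer share = εs/(εs + |εd|) = 0.6/(0.6 + 1.4) = 0.3; seller share = |εd|/(εs + |εd|) = 0.7.
So producers capture 0.7 of the subsidy.

Producer share = 0.7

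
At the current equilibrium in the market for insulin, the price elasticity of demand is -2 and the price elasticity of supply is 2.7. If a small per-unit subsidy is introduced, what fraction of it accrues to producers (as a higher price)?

Producer share = 20/47

For a small subsidy around the equilibrium, the benefit split depends on the relative slopes, which at a point are proportional to the elasticities.
Buyer share = εs/(εs + |εd|) = 2.7/(2.7 + 2) = 27/47; seller share = |εd|/(εs + |εd|) = 20/47.
So producers capture 20/47 of the subsidy.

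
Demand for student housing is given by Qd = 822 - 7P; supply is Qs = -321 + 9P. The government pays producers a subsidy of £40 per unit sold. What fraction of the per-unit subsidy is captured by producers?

Producer share = 0.4375

Pre-subsidy: 822 - 7P = -321 + 9P gives P* = 71.4375, Q* = 321.9375.
With the subsidy, sellers receive Ps = Pb + 40 for each unit, where Pb is the price buyers pay.
Supply in terms of Pb becomes Qs = -321 + 9(Pb + 40) = 39 + 9Pb. Setting this equal to demand: 822 - 7Pb = 39 + 9Pb, so Pb = 48.9375.
Sellers receive Ps = 48.9375 + 40 = 88.9375; Q' = 822 − 7·48.9375 = 479.4375.
Buyers' price falls by P* − Pb = 71.4375 − 48.9375 = 22.5; sellers' price rises by Ps − P* = 88.9375 − 71.4375 = 17.5.
So producers capture 17.5/40 = 0.4375 of each unit of subsidy.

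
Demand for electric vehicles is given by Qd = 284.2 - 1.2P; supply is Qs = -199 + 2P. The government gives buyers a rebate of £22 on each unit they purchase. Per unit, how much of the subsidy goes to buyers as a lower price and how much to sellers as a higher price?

Buyers gain £13.75 per unit; sellers gain £8.25 per unit

Pre-subsidy: 284.2 - 1.2P = -199 + 2P gives P* = 151, Q* = 103.
With the rebate, buyers effectively pay Pb = Ps − 22, where Ps is the price sellers receive.
Demand in terms of Ps becomes Qd = 284.2 − 1.2(Ps − 22) = 310.6 - 1.2Ps. Setting this equal to supply: 310.6 - 1.2Ps = -199 + 2Ps, so Ps = 159.25.
Buyers pay Pb = 159.25 − 22 = 137.25; Q' = -199 + 2·159.25 = 119.5.
Buyers' price falls by P* − Pb = 151 − 137.25 = 13.75; sellers' price rises by Ps − P* = 159.25 − 151 = 8.25.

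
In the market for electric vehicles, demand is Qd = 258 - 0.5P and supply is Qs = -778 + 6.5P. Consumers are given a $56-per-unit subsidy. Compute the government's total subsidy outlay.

Pre-subsidy: 258 - 0.5P = -778 + 6.5P gives P* = 148, Q* = 184.
With the rebate, buyers effectively pay Pb = Ps − 56, where Ps is the price sellers receive.
Demand in terms of Ps becomes Qd = 258 − 0.5(Ps − 56) = 286 - 0.5Ps. Setting this equal to supply: 286 - 0.5Ps = -778 + 6.5Ps, so Ps = 152.
Buyers pay Pb = 152 − 56 = 96; Q' = -778 + 6.5·152 = 210.
Government outlay = subsidy × quantity = 56 × 210 = 11760.

Government cost = $11760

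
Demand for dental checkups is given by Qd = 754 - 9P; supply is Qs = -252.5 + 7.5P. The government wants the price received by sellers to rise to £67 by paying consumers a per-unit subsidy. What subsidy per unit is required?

At a seller price of 67, quantity supplied is -252.5 + 7.5·67 = 250.
Buyers absorb 250 only when they pay Pb with 754 − 9·Pb = 250, i.e. Pb = 56.
s = Ps − Pb = 67 − 56 = 11.

Required subsidy s = £11 per unit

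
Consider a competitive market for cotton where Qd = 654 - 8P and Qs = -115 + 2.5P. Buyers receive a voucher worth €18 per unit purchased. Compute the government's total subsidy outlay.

Pre-subsidy: 654 - 8P = -115 + 2.5P gives P* = 1538/21, Q* = 1430/21.
With the rebate, buyers effectively pay Pb = Ps − 18, where Ps is the price sellers receive.
Demand in terms of Ps becomes Qd = 654 − 8(Ps − 18) = 798 - 8Ps. Setting this equal to supply: 798 - 8Ps = -115 + 2.5Ps, so Ps = 1826/21.
Buyers pay Pb = 1826/21 − 18 = 1448/21; Q' = -115 + 2.5·(1826/21) = 2150/21.
Government outlay = subsidy × quantity = 18 × 2150/21 = 12900/7.

Government cost = 12900/7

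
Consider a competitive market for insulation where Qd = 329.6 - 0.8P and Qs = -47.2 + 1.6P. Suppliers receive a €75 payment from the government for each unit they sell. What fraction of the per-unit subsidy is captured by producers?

Pre-subsidy: 329.6 - 0.8P = -47.2 + 1.6P gives P* = 157, Q* = 204.
With the subsidy, sellers receive Ps = Pb + 75 for each unit, where Pb is the price buyers pay.
Supply in terms of Pb becomes Qs = -47.2 + 1.6(Pb + 75) = 72.8 + 1.6Pb. Setting this equal to demand: 329.6 - 0.8Pb = 72.8 + 1.6Pb, so Pb = 107.
Sellers receive Ps = 107 + 75 = 182; Q' = 329.6 − 0.8·107 = 244.
Buyers' price falls by P* − Pb = 157 − 107 = 50; sellers' price rises by Ps − P* = 182 − 157 = 25.
So producers capture 25/75 = 1/3 of each unit of subsidy.

Producer share = 1/3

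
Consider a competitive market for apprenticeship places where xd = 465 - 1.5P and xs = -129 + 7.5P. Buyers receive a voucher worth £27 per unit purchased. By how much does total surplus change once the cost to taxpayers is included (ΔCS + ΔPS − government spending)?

Pre-subsidy: 465 - 1.5P = -129 + 7.5P gives P* = 66, x* = 366.
With the rebate, buyers effectively pay Pb = Ps − 27, where Ps is the price sellers receive.
Demand in terms of Ps becomes xd = 465 − 1.5(Ps − 27) = 505.5 - 1.5Ps. Setting this equal to supply: 505.5 - 1.5Ps = -129 + 7.5Ps, so Ps = 70.5.
Buyers pay Pb = 70.5 − 27 = 43.5; x' = -129 + 7.5·70.5 = 399.75.
ΔCS = ½(366 + 399.75)(66 − 43.5) = 8614.6875; ΔPS = ½(366 + 399.75)(70.5 − 66) = 1722.9375.
Government spending = 27 × 399.75 = 10793.25.
Net change = 8614.6875 + 1722.9375 − 10793.25 = -455.625. The loss equals the DWL triangle ½·27·33.75.

Net change in total surplus = -£455.625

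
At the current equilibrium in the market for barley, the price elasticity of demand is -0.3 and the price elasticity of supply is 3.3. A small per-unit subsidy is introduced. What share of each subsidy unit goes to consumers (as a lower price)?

For a small subsidy around the equilibrium, the benefit split depends on the relative slopes, which at a point are proportional to the elasticities.
Buyer share = εs/(εs + |εd|) = 3.3/(3.3 + 0.3) = 11/12; seller share = |εd|/(εs + |εd|) = 1/12.

Consumer share = 11/12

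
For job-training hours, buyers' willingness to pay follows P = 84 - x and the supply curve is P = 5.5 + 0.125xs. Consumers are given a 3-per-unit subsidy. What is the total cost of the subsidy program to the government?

Pre-subsidy: 84 - x = 5.5 + 0.125x gives x* = 628/9 and P* = 128/9.
With the rebate, buyers effectively pay Pb = Ps − 3, where Ps is the price sellers receive.
On the curves, Pb = 84 - x and Ps = 5.5 + 0.125x; the wedge Ps − Pb = 3 gives 5.5 + 0.125x − (84 - x) = 3, so x' = 652/9.
Then Pb = 84 − 1·(652/9) = 104/9 and Ps = 5.5 + 0.125·(652/9) = 131/9.
Government outlay = subsidy × quantity = 3 × 652/9 = 652/3.

Government cost = 652/3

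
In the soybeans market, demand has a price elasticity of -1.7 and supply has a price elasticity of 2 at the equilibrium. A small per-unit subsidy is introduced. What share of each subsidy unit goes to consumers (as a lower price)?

Consumer share = 20/37

For a small subsidy around the equilibrium, the benefit split depends on the relative slopes, which at a point are proportional to the elasticities.
Buyer share = εs/(εs + |εd|) = 2/(2 + 1.7) = 20/37; seller share = |εd|/(εs + |εd|) = 17/37.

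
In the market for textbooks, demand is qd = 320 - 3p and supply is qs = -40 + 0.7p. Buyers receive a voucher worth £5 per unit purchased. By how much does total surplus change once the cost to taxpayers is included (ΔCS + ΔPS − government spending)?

Net change in total surplus = -525/74

Pre-subsidy: 320 - 3p = -40 + 0.7p gives p* = 3600/37, q* = 1040/37.
With the rebate, buyers effectively pay pb = ps − 5, where ps is the price sellers receive.
Demand in terms of ps becomes qd = 320 − 3(ps − 5) = 335 - 3ps. Setting this equal to supply: 335 - 3ps = -40 + 0.7ps, so ps = 3750/37.
Buyers pay pb = 3750/37 − 5 = 3565/37; q' = -40 + 0.7·(3750/37) = 1145/37.
ΔCS = ½(1040/37 + 1145/37)(3600/37 − 3565/37) = 76475/2738; ΔPS = ½(1040/37 + 1145/37)(3750/37 − 3600/37) = 163875/1369.
Government spending = 5 × 1145/37 = 5725/37.
Net change = 76475/2738 + 163875/1369 − 5725/37 = -525/74. The loss equals the DWL triangle ½·5·105/37.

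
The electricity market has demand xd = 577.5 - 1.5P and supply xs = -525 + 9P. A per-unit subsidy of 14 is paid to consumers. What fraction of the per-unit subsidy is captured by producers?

Pre-subsidy: 577.5 - 1.5P = -525 + 9P gives P* = 105, x* = 420.
With the rebate, buyers effectively pay Pb = Ps − 14, where Ps is the price sellers receive.
Demand in terms of Ps becomes xd = 577.5 − 1.5(Ps − 14) = 598.5 - 1.5Ps. Setting this equal to supply: 598.5 - 1.5Ps = -525 + 9Ps, so Ps = 107.
Buyers pay Pb = 107 − 14 = 93; x' = -525 + 9·107 = 438.
Buyers' price falls by P* − Pb = 105 − 93 = 12; sellers' price rises by Ps − P* = 107 − 105 = 2.
So producers capture 2/14 = 1/7 of each unit of subsidy.

Producer share = 1/7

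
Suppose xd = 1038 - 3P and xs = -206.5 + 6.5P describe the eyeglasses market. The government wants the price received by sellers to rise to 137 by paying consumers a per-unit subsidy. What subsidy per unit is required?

At a seller price of 137, quantity supplied is -206.5 + 6.5·137 = 684.
Buyers absorb 684 only when they pay Pb with 1038 − 3·Pb = 684, i.e. Pb = 118.
s = Ps − Pb = 137 − 118 = 19.

Required subsidy s = 19 per unit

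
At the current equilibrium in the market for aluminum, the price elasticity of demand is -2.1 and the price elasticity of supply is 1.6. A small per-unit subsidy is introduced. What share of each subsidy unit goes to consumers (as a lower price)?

For a small subsidy around the equilibrium, the benefit split depends on the relative slopes, which at a point are proportional to the elasticities.
Buyer share = εs/(εs + |εd|) = 1.6/(1.6 + 2.1) = 16/37; seller share = |εd|/(εs + |εd|) = 21/37.

Consumer share = 16/37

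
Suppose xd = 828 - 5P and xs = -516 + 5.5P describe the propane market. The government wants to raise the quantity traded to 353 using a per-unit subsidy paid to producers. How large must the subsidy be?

Required subsidy s = 63 per unit

At x = 353, invert demand for the buyer price: Pb = (828 − 353)/5 = 95; invert supply for the seller price: Ps = (353 − (-516))/5.5 = 158.
The subsidy must fill the gap: s = Ps − Pb = 158 − 95 = 63.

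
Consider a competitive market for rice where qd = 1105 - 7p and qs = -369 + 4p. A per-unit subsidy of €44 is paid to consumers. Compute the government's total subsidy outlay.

Pre-subsidy: 1105 - 7p = -369 + 4p gives p* = 134, q* = 167.
With the rebate, buyers effectively pay pb = ps − 44, where ps is the price sellers receive.
Demand in terms of ps becomes qd = 1105 − 7(ps − 44) = 1413 - 7ps. Setting this equal to supply: 1413 - 7ps = -369 + 4ps, so ps = 162.
Buyers pay pb = 162 − 44 = 118; q' = -369 + 4·162 = 279.
Government outlay = subsidy × quantity = 44 × 279 = 12276.

Government cost = €12276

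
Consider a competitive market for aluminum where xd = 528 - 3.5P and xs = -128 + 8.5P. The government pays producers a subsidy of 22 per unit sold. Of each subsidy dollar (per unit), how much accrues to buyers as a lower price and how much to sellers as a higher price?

Buyers gain 187/12 per unit; sellers gain 77/12 per unit

Pre-subsidy: 528 - 3.5P = -128 + 8.5P gives P* = 164/3, x* = 1010/3.
With the subsidy, sellers receive Ps = Pb + 22 for each unit, where Pb is the price buyers pay.
Supply in terms of Pb becomes xs = -128 + 8.5(Pb + 22) = 59 + 8.5Pb. Setting this equal to demand: 528 - 3.5Pb = 59 + 8.5Pb, so Pb = 469/12.
Sellers receive Ps = 469/12 + 22 = 733/12; x' = 528 − 3.5·(469/12) = 9389/24.
Buyers' price falls by P* − Pb = 164/3 − 469/12 = 187/12; sellers' price rises by Ps − P* = 733/12 − 164/3 = 77/12.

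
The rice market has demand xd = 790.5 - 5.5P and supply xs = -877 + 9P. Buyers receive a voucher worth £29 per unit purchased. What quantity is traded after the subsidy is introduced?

x' = 257

Pre-subsidy: 790.5 - 5.5P = -877 + 9P gives P* = 115, x* = 158.
With the rebate, buyers effectively pay Pb = Ps − 29, where Ps is the price sellers receive.
Demand in terms of Ps becomes xd = 790.5 − 5.5(Ps − 29) = 950 - 5.5Ps. Setting this equal to supply: 950 - 5.5Ps = -877 + 9Ps, so Ps = 126.
Buyers pay Pb = 126 − 29 = 97; x' = -877 + 9·126 = 257.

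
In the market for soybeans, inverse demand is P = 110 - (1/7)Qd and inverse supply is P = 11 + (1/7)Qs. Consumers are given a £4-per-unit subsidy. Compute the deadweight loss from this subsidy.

Pre-subsidy: 110 - (1/7)Q = 11 + (1/7)Q gives Q* = 346.5 and P* = 60.5.
With the rebate, buyers effectively pay Pb = Ps − 4, where Ps is the price sellers receive.
On the curves, Pb = 110 - (1/7)Q and Ps = 11 + (1/7)Q; the wedge Ps − Pb = 4 gives 11 + (1/7)Q − (110 - (1/7)Q) = 4, so Q' = 360.5.
Then Pb = 110 − (1/7)·360.5 = 58.5 and Ps = 11 + (1/7)·360.5 = 62.5.
The subsidy expands output by 360.5 − 346.5 = 14 past the efficient level; on those units the gap between marginal cost and willingness to pay runs from 0 up to 4.
DWL = ½ × 4 × 14 = 28.

Deadweight loss = £28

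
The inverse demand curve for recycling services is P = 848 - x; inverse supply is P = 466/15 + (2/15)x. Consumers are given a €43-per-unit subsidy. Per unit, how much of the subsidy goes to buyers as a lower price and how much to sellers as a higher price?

Pre-subsidy: 848 - x = 466/15 + (2/15)x gives x* = 12254/17 and P* = 2162/17.
With the rebate, buyers effectively pay Pb = Ps − 43, where Ps is the price sellers receive.
On the curves, Pb = 848 - x and Ps = 466/15 + (2/15)x; the wedge Ps − Pb = 43 gives 466/15 + (2/15)x − (848 - x) = 43, so x' = 12899/17.
Then Pb = 848 − 1·(12899/17) = 1517/17 and Ps = 466/15 + (2/15)·(12899/17) = 2248/17.
Buyers' price falls by P* − Pb = 2162/17 − 1517/17 = 645/17; sellers' price rises by Ps − P* = 2248/17 − 2162/17 = 86/17.

Buyers gain 645/17 per unit; sellers gain 86/17 per unit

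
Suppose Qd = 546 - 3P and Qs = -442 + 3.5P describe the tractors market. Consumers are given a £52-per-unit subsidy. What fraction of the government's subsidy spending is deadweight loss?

DWL / government spending = 7/29

Pre-subsidy: 546 - 3P = -442 + 3.5P gives P* = 152, Q* = 90.
With the rebate, buyers effectively pay Pb = Ps − 52, where Ps is the price sellers receive.
Demand in terms of Ps becomes Qd = 546 − 3(Ps − 52) = 702 - 3Ps. Setting this equal to supply: 702 - 3Ps = -442 + 3.5Ps, so Ps = 176.
Buyers pay Pb = 176 − 52 = 124; Q' = -442 + 3.5·176 = 174.
ΔCS = ½(90 + 174)(152 − 124) = 3696; ΔPS = ½(90 + 174)(176 − 152) = 3168.
Government spending = 52 × 174 = 9048.
DWL = ½ × 52 × (174 − 90) = 2184; fraction = 2184 / 9048 = 7/29.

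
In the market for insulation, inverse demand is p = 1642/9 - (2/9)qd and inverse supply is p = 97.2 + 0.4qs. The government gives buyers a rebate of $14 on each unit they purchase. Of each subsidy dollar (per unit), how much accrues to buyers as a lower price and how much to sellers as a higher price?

Buyers gain $5 per unit; sellers gain $9 per unit

Pre-subsidy: 1642/9 - (2/9)q = 97.2 + 0.4q gives q* = 137 and p* = 152.
With the rebate, buyers effectively pay pb = ps − 14, where ps is the price sellers receive.
On the curves, pb = 1642/9 - (2/9)q and ps = 97.2 + 0.4q; the wedge ps − pb = 14 gives 97.2 + 0.4q − (1642/9 - (2/9)q) = 14, so q' = 159.5.
Then pb = 1642/9 − (2/9)·159.5 = 147 and ps = 97.2 + 0.4·159.5 = 161.
Buyers' price falls by p* − pb = 152 − 147 = 5; sellers' price rises by ps − p* = 161 − 152 = 9.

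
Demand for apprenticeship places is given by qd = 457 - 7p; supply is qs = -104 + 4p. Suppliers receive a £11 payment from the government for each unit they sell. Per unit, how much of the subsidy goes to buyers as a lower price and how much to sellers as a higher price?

Pre-subsidy: 457 - 7p = -104 + 4p gives p* = 51, q* = 100.
With the subsidy, sellers receive ps = pb + 11 for each unit, where pb is the price buyers pay.
Supply in terms of pb becomes qs = -104 + 4(pb + 11) = -60 + 4pb. Setting this equal to demand: 457 - 7pb = -60 + 4pb, so pb = 47.
Sellers receive ps = 47 + 11 = 58; q' = 457 − 7·47 = 128.
Buyers' price falls by p* − pb = 51 − 47 = 4; sellers' price rises by ps − p* = 58 − 51 = 7.

Buyers gain £4 per unit; sellers gain £7 per unit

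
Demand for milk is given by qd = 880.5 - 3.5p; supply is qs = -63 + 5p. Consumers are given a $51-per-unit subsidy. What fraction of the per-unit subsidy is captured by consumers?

Consumer share = 10/17

Pre-subsidy: 880.5 - 3.5p = -63 + 5p gives p* = 111, q* = 492.
With the rebate, buyers effectively pay pb = ps − 51, where ps is the price sellers receive.
Demand in terms of ps becomes qd = 880.5 − 3.5(ps − 51) = 1059 - 3.5ps. Setting this equal to supply: 1059 - 3.5ps = -63 + 5ps, so ps = 132.
Buyers pay pb = 132 − 51 = 81; q' = -63 + 5·132 = 597.
Buyers' price falls by p* − pb = 111 − 81 = 30; sellers' price rises by ps − p* = 132 − 111 = 21.
So consumers capture 30/51 = 10/17 of each unit of subsidy.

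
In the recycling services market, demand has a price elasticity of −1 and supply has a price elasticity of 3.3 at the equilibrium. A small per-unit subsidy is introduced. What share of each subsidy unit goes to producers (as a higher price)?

For a small subsidy around the equilibrium, the benefit split depends on the relative slopes, which at a point are proportional to the elasticities.
Buyer share = εs/(εs + |εd|) = 3.3/(3.3 + 1) = 33/43; seller share = |εd|/(εs + |εd|) = 10/43.
So producers capture 10/43 of the subsidy.

Producer share = 10/43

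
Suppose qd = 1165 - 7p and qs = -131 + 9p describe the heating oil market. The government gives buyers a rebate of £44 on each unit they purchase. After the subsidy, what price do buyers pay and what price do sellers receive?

Buyers pay £56.25; sellers receive £100.25

Pre-subsidy: 1165 - 7p = -131 + 9p gives p* = 81, q* = 598.
With the rebate, buyers effectively pay pb = ps − 44, where ps is the price sellers receive.
Demand in terms of ps becomes qd = 1165 − 7(ps − 44) = 1473 - 7ps. Setting this equal to supply: 1473 - 7ps = -131 + 9ps, so ps = 100.25.
Buyers pay pb = 100.25 − 44 = 56.25; q' = -131 + 9·100.25 = 771.25.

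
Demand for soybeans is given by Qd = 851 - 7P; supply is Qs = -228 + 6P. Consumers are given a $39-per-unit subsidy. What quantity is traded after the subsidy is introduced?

Q' = 396

Pre-subsidy: 851 - 7P = -228 + 6P gives P* = 83, Q* = 270.
With the rebate, buyers effectively pay Pb = Ps − 39, where Ps is the price sellers receive.
Demand in terms of Ps becomes Qd = 851 − 7(Ps − 39) = 1124 - 7Ps. Setting this equal to supply: 1124 - 7Ps = -228 + 6Ps, so Ps = 104.
Buyers pay Pb = 104 − 39 = 65; Q' = -228 + 6·104 = 396.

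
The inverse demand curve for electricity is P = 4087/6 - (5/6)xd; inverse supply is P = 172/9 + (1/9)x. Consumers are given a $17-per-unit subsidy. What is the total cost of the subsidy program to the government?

Government cost = $12223

Pre-subsidy: 4087/6 - (5/6)x = 172/9 + (1/9)x gives x* = 701 and P* = 97.
With the rebate, buyers effectively pay Pb = Ps − 17, where Ps is the price sellers receive.
On the curves, Pb = 4087/6 - (5/6)x and Ps = 172/9 + (1/9)x; the wedge Ps − Pb = 17 gives 172/9 + (1/9)x − (4087/6 - (5/6)x) = 17, so x' = 719.
Then Pb = 4087/6 − (5/6)·719 = 82 and Ps = 172/9 + (1/9)·719 = 99.
Government outlay = subsidy × quantity = 17 × 719 = 12223.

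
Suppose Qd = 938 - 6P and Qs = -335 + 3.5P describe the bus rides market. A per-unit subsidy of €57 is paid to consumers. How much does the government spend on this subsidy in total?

Pre-subsidy: 938 - 6P = -335 + 3.5P gives P* = 134, Q* = 134.
With the rebate, buyers effectively pay Pb = Ps − 57, where Ps is the price sellers receive.
Demand in terms of Ps becomes Qd = 938 − 6(Ps − 57) = 1280 - 6Ps. Setting this equal to supply: 1280 - 6Ps = -335 + 3.5Ps, so Ps = 170.
Buyers pay Pb = 170 − 57 = 113; Q' = -335 + 3.5·170 = 260.
Government outlay = subsidy × quantity = 57 × 260 = 14820.

Government cost = €14820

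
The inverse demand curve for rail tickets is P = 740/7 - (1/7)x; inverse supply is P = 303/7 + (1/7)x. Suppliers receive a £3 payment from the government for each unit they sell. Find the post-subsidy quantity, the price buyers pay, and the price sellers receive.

Pre-subsidy: 740/7 - (1/7)x = 303/7 + (1/7)x gives x* = 218.5 and P* = 74.5.
With the subsidy, sellers receive Ps = Pb + 3 for each unit, where Pb is the price buyers pay.
On the curves, Pb = 740/7 - (1/7)x and Ps = 303/7 + (1/7)x; the wedge Ps − Pb = 3 gives 303/7 + (1/7)x − (740/7 - (1/7)x) = 3, so x' = 229.
Then Pb = 740/7 − (1/7)·229 = 73 and Ps = 303/7 + (1/7)·229 = 76.

x' = 229; buyers pay £73; sellers receive £76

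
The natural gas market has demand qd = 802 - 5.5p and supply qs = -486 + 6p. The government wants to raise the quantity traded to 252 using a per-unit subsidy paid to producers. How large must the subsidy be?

At q = 252, invert demand for the buyer price: pb = (802 − 252)/5.5 = 100; invert supply for the seller price: ps = (252 − (-486))/6 = 123.
The subsidy must fill the gap: s = ps − pb = 123 − 100 = 23.

Required subsidy s = 23 per unit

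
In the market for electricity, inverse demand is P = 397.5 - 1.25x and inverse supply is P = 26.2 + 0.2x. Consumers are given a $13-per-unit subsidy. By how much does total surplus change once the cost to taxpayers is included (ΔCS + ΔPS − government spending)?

Pre-subsidy: 397.5 - 1.25x = 26.2 + 0.2x gives x* = 7426/29 and P* = 2245/29.
With the rebate, buyers effectively pay Pb = Ps − 13, where Ps is the price sellers receive.
On the curves, Pb = 397.5 - 1.25x and Ps = 26.2 + 0.2x; the wedge Ps − Pb = 13 gives 26.2 + 0.2x − (397.5 - 1.25x) = 13, so x' = 7686/29.
Then Pb = 397.5 − 1.25·(7686/29) = 1920/29 and Ps = 26.2 + 0.2·(7686/29) = 2297/29.
ΔCS = ½(7426/29 + 7686/29)(2245/29 − 1920/29) = 2455700/841; ΔPS = ½(7426/29 + 7686/29)(2297/29 − 2245/29) = 392912/841.
Government spending = 13 × 7686/29 = 99918/29.
Net change = 2455700/841 + 392912/841 − 99918/29 = -1690/29. The loss equals the DWL triangle ½·13·260/29.

Net change in total surplus = -1690/29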